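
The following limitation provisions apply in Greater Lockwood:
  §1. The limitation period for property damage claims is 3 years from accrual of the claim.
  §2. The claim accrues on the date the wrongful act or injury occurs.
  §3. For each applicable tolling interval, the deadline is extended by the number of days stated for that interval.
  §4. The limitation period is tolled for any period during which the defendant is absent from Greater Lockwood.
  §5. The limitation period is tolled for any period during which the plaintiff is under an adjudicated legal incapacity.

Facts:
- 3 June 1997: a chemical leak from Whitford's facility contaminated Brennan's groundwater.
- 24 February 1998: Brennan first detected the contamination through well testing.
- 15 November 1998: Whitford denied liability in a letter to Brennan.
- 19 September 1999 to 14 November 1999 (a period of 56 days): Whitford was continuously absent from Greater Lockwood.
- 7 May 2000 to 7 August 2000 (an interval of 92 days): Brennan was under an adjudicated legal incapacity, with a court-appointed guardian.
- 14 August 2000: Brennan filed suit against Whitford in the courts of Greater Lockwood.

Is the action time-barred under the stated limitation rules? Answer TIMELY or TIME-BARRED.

Because the rule ties accrual to occurrence, the claim accrued on 3 June 1997, not on the 24 February 1998 discovery date.
Adding the 3 years base period to 3 June 1997 gives a deadline of 3 June 2000, before any tolling.
The defendant's absence from the jurisdiction from 19 September 1999 to 14 November 1999 tolled the period for 56 days, extending the deadline to 29 July 2000.
The plaintiff's legal incapacity from 7 May 2000 to 7 August 2000 tolled the period for 92 days, extending the deadline to 29 October 2000.
None of the other events listed affects the running of the period under the stated rules.
The 14 August 2000 filing precedes the 29 October 2000 deadline; the claim is timely.

TIMELY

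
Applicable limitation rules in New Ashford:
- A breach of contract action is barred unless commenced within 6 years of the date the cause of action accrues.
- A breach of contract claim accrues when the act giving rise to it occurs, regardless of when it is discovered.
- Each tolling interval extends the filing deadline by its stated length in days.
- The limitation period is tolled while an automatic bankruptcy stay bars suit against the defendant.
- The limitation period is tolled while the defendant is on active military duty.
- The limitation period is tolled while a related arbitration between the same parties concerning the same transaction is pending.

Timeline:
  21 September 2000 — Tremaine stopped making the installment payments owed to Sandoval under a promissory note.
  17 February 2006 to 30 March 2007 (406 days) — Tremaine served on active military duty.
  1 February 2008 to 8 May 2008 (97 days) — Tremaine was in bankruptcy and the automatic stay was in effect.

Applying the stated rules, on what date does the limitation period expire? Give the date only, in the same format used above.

1 November 2007

The cause of action accrued on 21 September 2000, the date of the act.
Adding the 6 years base period to 21 September 2000 gives a deadline of 21 September 2006, before any tolling.
Because the defendant's active military service ran from 17 February 2006 to 30 March 2007, the deadline is extended by 406 days to 1 November 2007.
The automatic bankruptcy stay from 1 February 2008 to 8 May 2008 began after the period had already run on 1 November 2007, so it has no tolling effect.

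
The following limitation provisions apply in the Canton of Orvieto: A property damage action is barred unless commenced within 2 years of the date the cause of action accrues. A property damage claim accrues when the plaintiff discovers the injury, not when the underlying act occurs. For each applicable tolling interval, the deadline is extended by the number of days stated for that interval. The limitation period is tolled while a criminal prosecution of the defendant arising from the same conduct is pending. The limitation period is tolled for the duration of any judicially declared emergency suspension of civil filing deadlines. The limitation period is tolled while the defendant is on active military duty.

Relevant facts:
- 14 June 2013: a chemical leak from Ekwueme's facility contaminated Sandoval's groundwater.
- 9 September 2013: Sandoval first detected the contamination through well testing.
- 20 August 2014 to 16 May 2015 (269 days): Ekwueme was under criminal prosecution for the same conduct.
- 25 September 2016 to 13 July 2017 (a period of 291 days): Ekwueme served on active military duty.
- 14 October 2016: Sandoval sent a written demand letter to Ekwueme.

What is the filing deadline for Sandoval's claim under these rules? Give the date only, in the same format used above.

The claim did not accrue until Sandoval discovered the injury on 9 September 2013; the 14 June 2013 act date does not start the clock under the stated rule.
2 years from 9 September 2013 is 9 September 2015.
Because the pending criminal prosecution ran from 20 August 2014 to 16 May 2015, the deadline is extended by 269 days to 4 June 2016.
By the time the defendant's active military service began on 25 September 2016, the limitation period had already expired on 4 June 2016; that interval cannot revive it.
The other events in the timeline have no effect on the limitation period under the stated rules.

4 June 2016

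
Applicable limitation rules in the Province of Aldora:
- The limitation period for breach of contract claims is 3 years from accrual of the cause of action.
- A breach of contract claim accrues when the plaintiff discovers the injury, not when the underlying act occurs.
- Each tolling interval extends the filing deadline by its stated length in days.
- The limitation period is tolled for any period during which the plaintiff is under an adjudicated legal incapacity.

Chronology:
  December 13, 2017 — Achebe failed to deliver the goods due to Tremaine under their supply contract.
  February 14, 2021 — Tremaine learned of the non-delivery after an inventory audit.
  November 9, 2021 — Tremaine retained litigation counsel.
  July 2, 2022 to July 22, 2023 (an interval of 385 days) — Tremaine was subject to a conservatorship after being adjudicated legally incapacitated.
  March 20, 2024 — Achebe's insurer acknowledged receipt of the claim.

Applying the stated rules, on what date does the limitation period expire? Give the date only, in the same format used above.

March 5, 2025

Under the discovery rule, the claim accrued on February 14, 2021, when Tremaine discovered the injury — not on the December 13, 2017 date of the underlying act.
3 years from February 14, 2021 is February 14, 2024.
The plaintiff's legal incapacity from July 2, 2022 to July 22, 2023 tolled the period for 385 days, extending the deadline to March 5, 2025.
The other events in the timeline have no effect on the limitation period under the stated rules.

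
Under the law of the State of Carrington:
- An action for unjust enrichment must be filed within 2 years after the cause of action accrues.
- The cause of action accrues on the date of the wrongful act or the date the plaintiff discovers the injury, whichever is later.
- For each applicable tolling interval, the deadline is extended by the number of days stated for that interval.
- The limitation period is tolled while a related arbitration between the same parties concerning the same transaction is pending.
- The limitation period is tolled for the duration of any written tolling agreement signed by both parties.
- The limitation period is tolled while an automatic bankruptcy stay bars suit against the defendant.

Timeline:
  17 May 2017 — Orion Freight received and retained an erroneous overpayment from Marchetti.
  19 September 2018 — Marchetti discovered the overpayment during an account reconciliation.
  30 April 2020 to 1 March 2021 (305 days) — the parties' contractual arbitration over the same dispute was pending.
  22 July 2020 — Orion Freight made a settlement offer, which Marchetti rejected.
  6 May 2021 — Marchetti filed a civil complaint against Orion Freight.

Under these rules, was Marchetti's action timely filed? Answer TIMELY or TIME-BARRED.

TIMELY

Taking the later of the act (17 May 2017) and discovery (19 September 2018), the claim accrued on 19 September 2018.
Adding the 2 years base period to 19 September 2018 gives a deadline of 19 September 2020, before any tolling.
The pending related arbitration from 30 April 2020 to 1 March 2021 tolled the period for 305 days, extending the deadline to 21 July 2021.
Nothing else in the chronology tolls or restarts the period.
Filing on 6 May 2021 beat the 21 July 2021 deadline — the action is timely.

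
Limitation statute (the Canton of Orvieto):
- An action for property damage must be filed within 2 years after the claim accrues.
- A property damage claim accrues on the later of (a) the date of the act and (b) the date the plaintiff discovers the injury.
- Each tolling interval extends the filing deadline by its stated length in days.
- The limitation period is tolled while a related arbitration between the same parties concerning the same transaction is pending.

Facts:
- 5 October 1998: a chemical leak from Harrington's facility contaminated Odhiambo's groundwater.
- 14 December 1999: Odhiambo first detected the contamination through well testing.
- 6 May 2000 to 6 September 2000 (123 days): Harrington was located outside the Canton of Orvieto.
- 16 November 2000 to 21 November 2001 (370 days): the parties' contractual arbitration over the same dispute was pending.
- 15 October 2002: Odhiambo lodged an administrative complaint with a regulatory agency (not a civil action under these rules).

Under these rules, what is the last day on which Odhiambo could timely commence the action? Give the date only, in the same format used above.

19 December 2002

Because discovery on 14 December 1999 post-dates the 5 October 1998 act, accrual under the later-of rule falls on 14 December 1999.
Adding the 2 years base period to 14 December 1999 gives a deadline of 14 December 2001, before any tolling.
The pending related arbitration from 16 November 2000 to 21 November 2001 tolled the period for 370 days, extending the deadline to 19 December 2002.
Although the defendant's absence ran from 6 May 2000 to 6 September 2000, the stated rules do not make that a tolling event, so it is disregarded.
None of the other events listed affects the running of the period under the stated rules.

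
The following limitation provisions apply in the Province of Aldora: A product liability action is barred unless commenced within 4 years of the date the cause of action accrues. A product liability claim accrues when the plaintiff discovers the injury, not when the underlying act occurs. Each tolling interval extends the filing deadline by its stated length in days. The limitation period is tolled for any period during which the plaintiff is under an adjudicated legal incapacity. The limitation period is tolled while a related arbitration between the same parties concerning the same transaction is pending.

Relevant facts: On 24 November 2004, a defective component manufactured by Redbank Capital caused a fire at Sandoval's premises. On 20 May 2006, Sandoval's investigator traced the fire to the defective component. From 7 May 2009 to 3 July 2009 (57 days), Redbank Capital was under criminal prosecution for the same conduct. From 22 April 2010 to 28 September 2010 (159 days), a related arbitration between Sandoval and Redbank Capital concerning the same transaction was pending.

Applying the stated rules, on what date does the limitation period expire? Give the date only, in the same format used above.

26 October 2010

Accrual is tied to discovery, so the period began on 20 May 2006 rather than on 24 November 2004 when the act occurred.
The untolled deadline — 4 years after 20 May 2006 — is 20 May 2010.
Because the pending related arbitration ran from 22 April 2010 to 28 September 2010, the deadline is extended by 159 days to 26 October 2010.
The pending criminal prosecution from 7 May 2009 to 3 July 2009 does not toll the period, because no stated rule makes a criminal prosecution a tolling event.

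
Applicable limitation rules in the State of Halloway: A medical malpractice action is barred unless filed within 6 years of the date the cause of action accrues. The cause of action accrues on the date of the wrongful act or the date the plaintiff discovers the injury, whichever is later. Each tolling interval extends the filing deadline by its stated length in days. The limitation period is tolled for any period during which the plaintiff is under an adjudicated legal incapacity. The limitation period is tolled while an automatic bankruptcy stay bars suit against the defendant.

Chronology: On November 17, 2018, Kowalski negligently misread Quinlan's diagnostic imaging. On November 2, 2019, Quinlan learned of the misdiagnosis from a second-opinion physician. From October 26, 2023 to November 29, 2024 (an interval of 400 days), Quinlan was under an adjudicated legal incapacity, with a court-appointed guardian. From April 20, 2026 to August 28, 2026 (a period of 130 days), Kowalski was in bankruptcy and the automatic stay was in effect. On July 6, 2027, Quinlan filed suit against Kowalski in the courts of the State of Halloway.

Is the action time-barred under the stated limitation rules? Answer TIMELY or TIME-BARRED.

TIME-BARRED

Taking the later of the act (November 17, 2018) and discovery (November 2, 2019), the claim accrued on November 2, 2019.
Adding the 6 years base period to November 2, 2019 gives a deadline of November 2, 2025, before any tolling.
The plaintiff's legal incapacity from October 26, 2023 to November 29, 2024 tolled the period for 400 days, extending the deadline to December 7, 2026.
The automatic bankruptcy stay from April 20, 2026 to August 28, 2026 tolled the period for 130 days, extending the deadline to April 16, 2027.
Filing on July 6, 2027 missed the April 16, 2027 deadline — the action is time-barred.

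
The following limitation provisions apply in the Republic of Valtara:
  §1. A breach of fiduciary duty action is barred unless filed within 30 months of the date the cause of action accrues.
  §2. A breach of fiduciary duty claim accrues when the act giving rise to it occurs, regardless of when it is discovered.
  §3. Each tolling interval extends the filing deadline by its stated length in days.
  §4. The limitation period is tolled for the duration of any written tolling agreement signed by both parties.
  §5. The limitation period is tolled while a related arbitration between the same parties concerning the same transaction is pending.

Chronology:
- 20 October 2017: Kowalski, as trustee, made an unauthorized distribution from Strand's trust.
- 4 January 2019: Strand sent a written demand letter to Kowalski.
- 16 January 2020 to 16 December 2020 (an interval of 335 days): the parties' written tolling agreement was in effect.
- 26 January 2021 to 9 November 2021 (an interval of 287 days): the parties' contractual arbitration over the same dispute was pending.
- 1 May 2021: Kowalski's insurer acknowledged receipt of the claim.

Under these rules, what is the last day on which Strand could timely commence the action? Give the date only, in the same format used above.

2 January 2022

The claim accrued on 20 October 2017, when the wrongful act occurred.
Adding the 30 months base period to 20 October 2017 gives a deadline of 20 April 2020, before any tolling.
The period was tolled for 335 days by the written tolling agreement (16 January 2020 to 16 December 2020), pushing the deadline to 21 March 2021.
The period was tolled for 287 days by the pending related arbitration (26 January 2021 to 9 November 2021), pushing the deadline to 2 January 2022.
Nothing else in the chronology tolls or restarts the period.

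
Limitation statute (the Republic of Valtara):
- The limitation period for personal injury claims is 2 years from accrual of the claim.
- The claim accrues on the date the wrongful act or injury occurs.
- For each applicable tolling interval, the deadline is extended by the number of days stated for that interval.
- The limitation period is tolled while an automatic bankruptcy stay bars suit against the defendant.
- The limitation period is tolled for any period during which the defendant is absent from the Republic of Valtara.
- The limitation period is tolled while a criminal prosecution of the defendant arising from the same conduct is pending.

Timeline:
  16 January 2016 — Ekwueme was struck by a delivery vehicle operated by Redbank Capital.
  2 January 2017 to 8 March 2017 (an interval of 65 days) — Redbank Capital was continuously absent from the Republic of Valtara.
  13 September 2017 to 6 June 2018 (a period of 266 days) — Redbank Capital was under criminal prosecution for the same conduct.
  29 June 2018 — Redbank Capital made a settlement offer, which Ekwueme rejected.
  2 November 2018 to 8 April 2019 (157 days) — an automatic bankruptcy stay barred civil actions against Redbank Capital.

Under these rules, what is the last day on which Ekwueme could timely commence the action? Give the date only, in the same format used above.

The limitation period began to run on 16 January 2016.
2 years from 16 January 2016 is 16 January 2018.
The period was tolled for 65 days by the defendant's absence from the jurisdiction (2 January 2017 to 8 March 2017), pushing the deadline to 22 March 2018.
The period was tolled for 266 days by the pending criminal prosecution (13 September 2017 to 6 June 2018), pushing the deadline to 13 December 2018.
The automatic bankruptcy stay from 2 November 2018 to 8 April 2019 tolled the period for 157 days, extending the deadline to 19 May 2019.
Nothing else in the chronology tolls or restarts the period.

19 May 2019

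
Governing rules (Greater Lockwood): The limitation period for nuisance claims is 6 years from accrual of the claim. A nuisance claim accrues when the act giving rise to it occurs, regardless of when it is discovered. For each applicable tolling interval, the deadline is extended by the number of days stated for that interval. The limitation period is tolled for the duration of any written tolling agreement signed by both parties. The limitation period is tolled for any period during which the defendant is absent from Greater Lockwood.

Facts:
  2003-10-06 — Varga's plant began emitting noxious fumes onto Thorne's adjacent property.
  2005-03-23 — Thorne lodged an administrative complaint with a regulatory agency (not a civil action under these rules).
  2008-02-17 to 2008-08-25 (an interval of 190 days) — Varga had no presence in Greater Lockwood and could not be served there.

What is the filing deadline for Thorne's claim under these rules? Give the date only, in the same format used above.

2010-04-14

The limitation period began to run on 2003-10-06.
6 years from 2003-10-06 is 2009-10-06.
Because the defendant's absence from the jurisdiction ran from 2008-02-17 to 2008-08-25, the deadline is extended by 190 days to 2010-04-14.
The other events in the timeline have no effect on the limitation period under the stated rules.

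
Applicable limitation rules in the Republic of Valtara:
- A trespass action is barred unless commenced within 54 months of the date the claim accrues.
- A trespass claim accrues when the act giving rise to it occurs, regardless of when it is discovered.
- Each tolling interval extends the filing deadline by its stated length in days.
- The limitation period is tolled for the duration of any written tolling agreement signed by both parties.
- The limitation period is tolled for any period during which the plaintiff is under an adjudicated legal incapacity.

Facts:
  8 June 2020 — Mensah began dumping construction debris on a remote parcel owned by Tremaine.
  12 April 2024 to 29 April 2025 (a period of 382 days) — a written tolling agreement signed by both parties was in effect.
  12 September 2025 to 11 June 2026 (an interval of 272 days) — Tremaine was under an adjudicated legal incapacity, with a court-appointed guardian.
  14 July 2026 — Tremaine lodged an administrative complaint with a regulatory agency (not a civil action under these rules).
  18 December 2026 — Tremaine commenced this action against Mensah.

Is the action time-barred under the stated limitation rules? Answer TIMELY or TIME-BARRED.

The claim accrued on 8 June 2020, when the wrongful act occurred.
Adding the 54 months base period to 8 June 2020 gives a deadline of 8 December 2024, before any tolling.
Because the written tolling agreement ran from 12 April 2024 to 29 April 2025, the deadline is extended by 382 days to 25 December 2025.
The period was tolled for 272 days by the plaintiff's legal incapacity (12 September 2025 to 11 June 2026), pushing the deadline to 23 September 2026.
Nothing else in the chronology tolls or restarts the period.
Tremaine filed on 18 December 2026, after the 23 September 2026 deadline, so the action is time-barred.

TIME-BARRED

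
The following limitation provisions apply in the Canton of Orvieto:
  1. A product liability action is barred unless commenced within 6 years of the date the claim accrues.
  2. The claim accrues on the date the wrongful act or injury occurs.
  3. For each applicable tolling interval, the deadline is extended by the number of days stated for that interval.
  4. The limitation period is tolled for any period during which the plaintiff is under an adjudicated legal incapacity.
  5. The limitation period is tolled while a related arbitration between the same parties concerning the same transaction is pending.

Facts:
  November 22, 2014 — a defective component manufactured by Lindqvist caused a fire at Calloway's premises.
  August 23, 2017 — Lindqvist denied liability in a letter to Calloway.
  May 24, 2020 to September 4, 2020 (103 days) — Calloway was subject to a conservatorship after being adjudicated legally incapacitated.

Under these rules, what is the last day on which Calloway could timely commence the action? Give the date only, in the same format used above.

The limitation period began to run on November 22, 2014.
6 years from November 22, 2014 is November 22, 2020.
The plaintiff's legal incapacity from May 24, 2020 to September 4, 2020 tolled the period for 103 days, extending the deadline to March 5, 2021.
Nothing else in the chronology tolls or restarts the period.

March 5, 2021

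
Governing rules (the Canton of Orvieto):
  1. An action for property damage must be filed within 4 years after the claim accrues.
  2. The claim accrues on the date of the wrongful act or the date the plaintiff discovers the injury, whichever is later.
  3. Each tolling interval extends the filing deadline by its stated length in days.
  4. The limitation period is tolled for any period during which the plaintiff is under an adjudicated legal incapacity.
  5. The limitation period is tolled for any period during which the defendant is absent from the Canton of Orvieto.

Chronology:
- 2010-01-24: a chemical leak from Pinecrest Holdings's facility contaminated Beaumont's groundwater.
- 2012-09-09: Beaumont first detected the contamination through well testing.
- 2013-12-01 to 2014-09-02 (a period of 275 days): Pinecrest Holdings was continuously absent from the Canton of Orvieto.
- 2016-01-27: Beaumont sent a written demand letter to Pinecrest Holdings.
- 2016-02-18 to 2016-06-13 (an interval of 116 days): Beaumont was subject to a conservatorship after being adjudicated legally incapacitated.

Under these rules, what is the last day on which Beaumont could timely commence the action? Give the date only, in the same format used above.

Taking the later of the act (2010-01-24) and discovery (2012-09-09), the claim accrued on 2012-09-09.
4 years from 2012-09-09 is 2016-09-09.
The defendant's absence from the jurisdiction from 2013-12-01 to 2014-09-02 tolled the period for 275 days, extending the deadline to 2017-06-11.
The plaintiff's legal incapacity from 2016-02-18 to 2016-06-13 tolled the period for 116 days, extending the deadline to 2017-10-05.
The other events in the timeline have no effect on the limitation period under the stated rules.

2017-10-05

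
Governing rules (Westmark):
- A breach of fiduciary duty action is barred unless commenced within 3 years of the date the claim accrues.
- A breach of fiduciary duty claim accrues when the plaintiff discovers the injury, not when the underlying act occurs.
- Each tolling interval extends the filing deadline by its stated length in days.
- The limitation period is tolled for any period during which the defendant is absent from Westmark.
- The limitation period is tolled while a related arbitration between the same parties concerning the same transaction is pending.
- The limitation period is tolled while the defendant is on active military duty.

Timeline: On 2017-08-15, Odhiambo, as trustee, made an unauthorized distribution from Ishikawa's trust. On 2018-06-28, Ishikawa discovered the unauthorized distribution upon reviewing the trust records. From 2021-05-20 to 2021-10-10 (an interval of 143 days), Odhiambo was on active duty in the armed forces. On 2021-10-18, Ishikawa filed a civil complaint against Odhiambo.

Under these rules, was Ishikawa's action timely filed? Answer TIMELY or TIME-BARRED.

The claim did not accrue until Ishikawa discovered the injury on 2018-06-28; the 2017-08-15 act date does not start the clock under the stated rule.
3 years from 2018-06-28 is 2021-06-28.
The period was tolled for 143 days by the defendant's active military service (2021-05-20 to 2021-10-10), pushing the deadline to 2021-11-18.
Filing on 2021-10-18 beat the 2021-11-18 deadline — the action is timely.

TIMELY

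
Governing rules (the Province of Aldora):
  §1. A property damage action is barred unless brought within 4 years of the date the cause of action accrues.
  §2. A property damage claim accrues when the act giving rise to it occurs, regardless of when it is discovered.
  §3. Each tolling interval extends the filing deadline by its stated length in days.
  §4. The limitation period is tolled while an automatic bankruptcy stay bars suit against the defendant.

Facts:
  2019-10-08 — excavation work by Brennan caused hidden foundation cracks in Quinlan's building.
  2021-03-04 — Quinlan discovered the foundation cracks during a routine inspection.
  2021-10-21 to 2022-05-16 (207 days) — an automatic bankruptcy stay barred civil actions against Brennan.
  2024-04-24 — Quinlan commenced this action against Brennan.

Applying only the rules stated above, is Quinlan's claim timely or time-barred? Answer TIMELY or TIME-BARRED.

TIMELY

Accrual is governed by the date of the act, so the period began to run on 2019-10-08; the later discovery on 2021-03-04 is irrelevant under the stated rule.
The untolled deadline — 4 years after 2019-10-08 — is 2023-10-08.
The automatic bankruptcy stay from 2021-10-21 to 2022-05-16 tolled the period for 207 days, extending the deadline to 2024-05-02.
Filing on 2024-04-24 beat the 2024-05-02 deadline — the action is timely.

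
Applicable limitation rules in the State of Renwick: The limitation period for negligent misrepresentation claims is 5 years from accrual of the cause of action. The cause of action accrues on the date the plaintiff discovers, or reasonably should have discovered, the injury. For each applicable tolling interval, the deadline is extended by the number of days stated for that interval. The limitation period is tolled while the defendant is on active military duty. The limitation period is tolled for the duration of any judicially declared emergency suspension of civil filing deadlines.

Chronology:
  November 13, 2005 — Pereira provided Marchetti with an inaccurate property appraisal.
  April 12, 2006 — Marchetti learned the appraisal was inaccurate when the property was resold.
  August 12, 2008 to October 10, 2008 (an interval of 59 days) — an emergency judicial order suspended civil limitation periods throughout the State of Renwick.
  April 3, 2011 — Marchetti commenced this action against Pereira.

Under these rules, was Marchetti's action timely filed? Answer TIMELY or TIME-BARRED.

TIMELY

The claim did not accrue until Marchetti discovered the injury on April 12, 2006; the November 13, 2005 act date does not start the clock under the stated rule.
The untolled deadline — 5 years after April 12, 2006 — is April 12, 2011.
Because the emergency suspension of filing deadlines ran from August 12, 2008 to October 10, 2008, the deadline is extended by 59 days to June 10, 2011.
The April 3, 2011 filing precedes the June 10, 2011 deadline; the claim is timely.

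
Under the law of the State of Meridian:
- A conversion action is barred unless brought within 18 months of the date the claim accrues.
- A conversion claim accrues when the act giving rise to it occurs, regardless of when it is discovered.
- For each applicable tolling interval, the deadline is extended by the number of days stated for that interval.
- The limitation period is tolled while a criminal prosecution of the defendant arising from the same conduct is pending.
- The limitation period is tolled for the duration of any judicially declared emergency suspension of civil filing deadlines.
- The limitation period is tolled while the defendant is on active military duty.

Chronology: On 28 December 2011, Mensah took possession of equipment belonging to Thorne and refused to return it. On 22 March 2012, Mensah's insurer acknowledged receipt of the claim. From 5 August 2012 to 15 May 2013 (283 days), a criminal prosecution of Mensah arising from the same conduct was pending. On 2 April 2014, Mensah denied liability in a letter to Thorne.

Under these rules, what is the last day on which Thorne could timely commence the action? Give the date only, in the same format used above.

The limitation period began to run on 28 December 2011.
18 months from 28 December 2011 is 28 June 2013.
Because the pending criminal prosecution ran from 5 August 2012 to 15 May 2013, the deadline is extended by 283 days to 7 April 2014.
Nothing else in the chronology tolls or restarts the period.

7 April 2014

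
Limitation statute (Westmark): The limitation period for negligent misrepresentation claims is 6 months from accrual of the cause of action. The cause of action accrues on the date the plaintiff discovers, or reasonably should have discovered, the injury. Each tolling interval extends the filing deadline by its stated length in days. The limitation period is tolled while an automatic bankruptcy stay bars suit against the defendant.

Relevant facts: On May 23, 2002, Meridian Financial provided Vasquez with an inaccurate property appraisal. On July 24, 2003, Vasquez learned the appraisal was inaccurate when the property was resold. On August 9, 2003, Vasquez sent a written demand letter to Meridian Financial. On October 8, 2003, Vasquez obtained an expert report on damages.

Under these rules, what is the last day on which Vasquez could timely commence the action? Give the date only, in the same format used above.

January 24, 2004

Under the discovery rule, the claim accrued on July 24, 2003, when Vasquez discovered the injury — not on the May 23, 2002 date of the underlying act.
6 months from July 24, 2003 is January 24, 2004.
Nothing else in the chronology tolls or restarts the period.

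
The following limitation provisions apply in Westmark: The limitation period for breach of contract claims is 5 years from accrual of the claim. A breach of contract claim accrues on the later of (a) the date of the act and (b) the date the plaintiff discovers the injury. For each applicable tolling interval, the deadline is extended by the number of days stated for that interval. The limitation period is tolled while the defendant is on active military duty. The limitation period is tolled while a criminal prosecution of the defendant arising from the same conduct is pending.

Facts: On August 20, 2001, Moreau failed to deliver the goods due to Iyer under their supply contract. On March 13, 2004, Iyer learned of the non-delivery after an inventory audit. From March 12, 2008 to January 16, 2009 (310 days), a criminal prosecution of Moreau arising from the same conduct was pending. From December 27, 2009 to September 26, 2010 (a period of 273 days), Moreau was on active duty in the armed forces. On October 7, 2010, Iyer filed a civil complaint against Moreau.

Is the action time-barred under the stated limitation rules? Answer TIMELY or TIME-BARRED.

TIMELY

The claim accrued on March 13, 2004 — the later of the August 20, 2001 act and the March 13, 2004 discovery.
The untolled deadline — 5 years after March 13, 2004 — is March 13, 2009.
The period was tolled for 310 days by the pending criminal prosecution (March 12, 2008 to January 16, 2009), pushing the deadline to January 17, 2010.
The defendant's active military service from December 27, 2009 to September 26, 2010 tolled the period for 273 days, extending the deadline to October 17, 2010.
Filing on October 7, 2010 beat the October 17, 2010 deadline — the action is timely.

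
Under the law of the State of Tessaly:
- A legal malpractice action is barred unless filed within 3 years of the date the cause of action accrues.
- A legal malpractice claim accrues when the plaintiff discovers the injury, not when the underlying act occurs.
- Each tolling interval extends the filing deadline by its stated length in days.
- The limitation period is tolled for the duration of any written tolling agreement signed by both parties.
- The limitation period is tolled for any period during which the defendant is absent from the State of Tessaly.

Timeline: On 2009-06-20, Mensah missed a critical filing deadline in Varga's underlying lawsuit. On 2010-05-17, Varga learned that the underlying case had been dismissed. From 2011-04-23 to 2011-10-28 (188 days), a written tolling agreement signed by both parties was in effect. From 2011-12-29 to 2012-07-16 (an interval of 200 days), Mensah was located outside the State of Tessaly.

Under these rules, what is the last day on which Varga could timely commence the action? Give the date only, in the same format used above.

2014-06-09

Accrual is tied to discovery, so the period began on 2010-05-17 rather than on 2009-06-20 when the act occurred.
3 years from 2010-05-17 is 2013-05-17.
The written tolling agreement from 2011-04-23 to 2011-10-28 tolled the period for 188 days, extending the deadline to 2013-11-21.
The period was tolled for 200 days by the defendant's absence from the jurisdiction (2011-12-29 to 2012-07-16), pushing the deadline to 2014-06-09.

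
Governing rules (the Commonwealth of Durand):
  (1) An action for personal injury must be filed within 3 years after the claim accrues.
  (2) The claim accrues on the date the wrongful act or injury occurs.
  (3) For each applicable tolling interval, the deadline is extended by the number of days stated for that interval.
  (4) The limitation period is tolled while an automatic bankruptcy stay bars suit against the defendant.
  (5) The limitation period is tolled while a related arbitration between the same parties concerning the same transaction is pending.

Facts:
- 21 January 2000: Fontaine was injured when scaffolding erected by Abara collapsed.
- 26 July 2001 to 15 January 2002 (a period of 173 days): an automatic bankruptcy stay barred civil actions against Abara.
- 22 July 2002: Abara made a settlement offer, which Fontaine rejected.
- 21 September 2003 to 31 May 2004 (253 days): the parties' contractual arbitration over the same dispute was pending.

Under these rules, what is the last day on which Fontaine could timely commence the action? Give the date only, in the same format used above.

The claim accrued on 21 January 2000, when the wrongful act occurred.
3 years from 21 January 2000 is 21 January 2003.
Because the automatic bankruptcy stay ran from 26 July 2001 to 15 January 2002, the deadline is extended by 173 days to 13 July 2003.
The pending related arbitration from 21 September 2003 to 31 May 2004 began after the period had already run on 13 July 2003, so it has no tolling effect.
None of the other events listed affects the running of the period under the stated rules.

13 July 2003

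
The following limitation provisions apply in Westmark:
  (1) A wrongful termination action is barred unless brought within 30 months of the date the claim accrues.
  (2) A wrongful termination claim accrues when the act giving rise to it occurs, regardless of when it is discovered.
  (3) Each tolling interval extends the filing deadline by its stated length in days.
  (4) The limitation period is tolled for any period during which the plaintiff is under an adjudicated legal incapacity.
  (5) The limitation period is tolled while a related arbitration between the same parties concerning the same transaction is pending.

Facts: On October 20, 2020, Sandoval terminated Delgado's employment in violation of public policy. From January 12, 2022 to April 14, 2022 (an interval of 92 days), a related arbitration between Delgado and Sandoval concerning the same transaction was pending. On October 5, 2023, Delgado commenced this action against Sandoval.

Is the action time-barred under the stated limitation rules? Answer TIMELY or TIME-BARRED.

The limitation period began to run on October 20, 2020.
Adding the 30 months base period to October 20, 2020 gives a deadline of April 20, 2023, before any tolling.
Because the pending related arbitration ran from January 12, 2022 to April 14, 2022, the deadline is extended by 92 days to July 21, 2023.
The October 5, 2023 filing falls after the July 21, 2023 deadline; the claim is time-barred.

TIME-BARRED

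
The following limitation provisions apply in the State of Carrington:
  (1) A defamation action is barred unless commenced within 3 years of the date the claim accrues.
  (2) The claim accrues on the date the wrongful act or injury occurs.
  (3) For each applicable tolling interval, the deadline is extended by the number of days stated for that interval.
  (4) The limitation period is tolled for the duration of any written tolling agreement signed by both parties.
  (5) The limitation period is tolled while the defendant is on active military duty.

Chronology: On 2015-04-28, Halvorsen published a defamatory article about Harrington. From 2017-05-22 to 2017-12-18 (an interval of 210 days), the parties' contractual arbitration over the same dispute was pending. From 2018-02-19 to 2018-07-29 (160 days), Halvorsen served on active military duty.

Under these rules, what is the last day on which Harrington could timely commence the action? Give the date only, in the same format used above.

The claim accrued on 2015-04-28, the date of the act.
Adding the 3 years base period to 2015-04-28 gives a deadline of 2018-04-28, before any tolling.
Because the defendant's active military service ran from 2018-02-19 to 2018-07-29, the deadline is extended by 160 days to 2018-10-05.
No stated provision tolls the period for a pending arbitration, so the interval from 2017-05-22 to 2017-12-18 has no effect on the deadline.

2018-10-05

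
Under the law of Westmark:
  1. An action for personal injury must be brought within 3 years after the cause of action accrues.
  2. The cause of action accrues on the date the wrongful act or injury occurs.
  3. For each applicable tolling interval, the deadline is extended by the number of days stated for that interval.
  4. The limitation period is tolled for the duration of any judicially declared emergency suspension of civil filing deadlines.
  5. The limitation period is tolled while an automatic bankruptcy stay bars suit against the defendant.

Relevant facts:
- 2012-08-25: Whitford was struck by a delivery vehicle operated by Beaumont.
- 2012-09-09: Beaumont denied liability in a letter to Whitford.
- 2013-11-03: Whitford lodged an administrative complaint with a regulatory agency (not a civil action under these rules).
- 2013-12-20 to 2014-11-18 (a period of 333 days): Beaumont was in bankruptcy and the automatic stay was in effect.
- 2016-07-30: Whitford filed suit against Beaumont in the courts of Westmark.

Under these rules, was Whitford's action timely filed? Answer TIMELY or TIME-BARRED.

TIME-BARRED

The limitation period began to run on 2012-08-25.
The untolled deadline — 3 years after 2012-08-25 — is 2015-08-25.
Because the automatic bankruptcy stay ran from 2013-12-20 to 2014-11-18, the deadline is extended by 333 days to 2016-07-23.
The other events in the timeline have no effect on the limitation period under the stated rules.
The 2016-07-30 filing falls after the 2016-07-23 deadline; the claim is time-barred.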